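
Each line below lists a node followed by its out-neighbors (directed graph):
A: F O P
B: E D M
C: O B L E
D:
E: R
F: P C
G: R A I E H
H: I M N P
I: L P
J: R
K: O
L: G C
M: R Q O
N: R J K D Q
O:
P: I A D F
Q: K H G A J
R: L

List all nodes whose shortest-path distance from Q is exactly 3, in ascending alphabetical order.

Level 0: Q
Level 1: A, G, H, J, K
Level 2: E, F, I, M, N, O, P, R
Level 3: C, D, L
Level 4: B

C, D, L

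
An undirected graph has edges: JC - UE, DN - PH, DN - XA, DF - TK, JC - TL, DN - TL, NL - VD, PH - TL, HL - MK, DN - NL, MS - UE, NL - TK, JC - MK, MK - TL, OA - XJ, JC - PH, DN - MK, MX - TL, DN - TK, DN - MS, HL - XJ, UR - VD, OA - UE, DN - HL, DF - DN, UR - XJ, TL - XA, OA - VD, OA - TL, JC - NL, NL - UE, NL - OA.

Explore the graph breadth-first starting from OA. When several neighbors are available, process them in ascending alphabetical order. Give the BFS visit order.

Visit OA; enqueue NL, TL, UE, VD, XJ → queue [NL, TL, UE, VD, XJ]
Visit NL; enqueue DN, JC, TK → queue [TL, UE, VD, XJ, DN, JC, TK]
Visit TL; enqueue MK, MX, PH, XA → queue [UE, VD, XJ, DN, JC, TK, MK, MX, PH, XA]
Visit UE; enqueue MS → queue [VD, XJ, DN, JC, TK, MK, MX, PH, XA, MS]
Visit VD; enqueue UR → queue [XJ, DN, JC, TK, MK, MX, PH, XA, MS, UR]
Visit XJ; enqueue HL → queue [DN, JC, TK, MK, MX, PH, XA, MS, UR, HL]
Visit DN; enqueue DF → queue [JC, TK, MK, MX, PH, XA, MS, UR, HL, DF]
Visit JC → queue [TK, MK, MX, PH, XA, MS, UR, HL, DF]
Visit TK → queue [MK, MX, PH, XA, MS, UR, HL, DF]
Visit MK → queue [MX, PH, XA, MS, UR, HL, DF]
Visit MX → queue [PH, XA, MS, UR, HL, DF]
Visit PH → queue [XA, MS, UR, HL, DF]
Visit XA → queue [MS, UR, HL, DF]
Visit MS → queue [UR, HL, DF]
Visit UR → queue [HL, DF]
Visit HL → queue [DF]
Visit DF → queue []

OA → NL → TL → UE → VD → XJ → DN → JC → TK → MK → MX → PH → XA → MS → UR → HL → DF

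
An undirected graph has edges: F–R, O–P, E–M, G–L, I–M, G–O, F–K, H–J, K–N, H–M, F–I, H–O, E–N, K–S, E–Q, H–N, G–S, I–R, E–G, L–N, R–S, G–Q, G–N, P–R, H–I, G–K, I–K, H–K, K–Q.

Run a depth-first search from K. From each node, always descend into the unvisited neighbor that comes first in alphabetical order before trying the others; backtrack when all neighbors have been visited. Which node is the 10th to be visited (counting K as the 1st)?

N

Visit K
K → F
F → I
I → H
H → J
H → M
M → E
E → G
G → L
L → N
G → O
O → P
P → R
R → S
G → Q

Visit order: K, F, I, H, J, M, E, G, L, N, O, P, R, S, Q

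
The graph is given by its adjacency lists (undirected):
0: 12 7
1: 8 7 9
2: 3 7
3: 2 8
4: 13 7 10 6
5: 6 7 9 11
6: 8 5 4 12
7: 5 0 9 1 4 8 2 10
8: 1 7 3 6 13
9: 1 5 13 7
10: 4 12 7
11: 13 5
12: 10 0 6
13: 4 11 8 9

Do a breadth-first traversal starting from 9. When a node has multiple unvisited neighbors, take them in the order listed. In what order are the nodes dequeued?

9 1 5 13 7 8 6 11 4 0 2 10 3 12

Visit 9; enqueue 1, 5, 13, 7 → queue [1, 5, 13, 7]
Visit 1; enqueue 8 → queue [5, 13, 7, 8]
Visit 5; enqueue 6, 11 → queue [13, 7, 8, 6, 11]
Visit 13; enqueue 4 → queue [7, 8, 6, 11, 4]
Visit 7; enqueue 0, 2, 10 → queue [8, 6, 11, 4, 0, 2, 10]
Visit 8; enqueue 3 → queue [6, 11, 4, 0, 2, 10, 3]
Visit 6; enqueue 12 → queue [11, 4, 0, 2, 10, 3, 12]
Visit 11 → queue [4, 0, 2, 10, 3, 12]
Visit 4 → queue [0, 2, 10, 3, 12]
Visit 0 → queue [2, 10, 3, 12]
Visit 2 → queue [10, 3, 12]
Visit 10 → queue [3, 12]
Visit 3 → queue [12]
Visit 12 → queue []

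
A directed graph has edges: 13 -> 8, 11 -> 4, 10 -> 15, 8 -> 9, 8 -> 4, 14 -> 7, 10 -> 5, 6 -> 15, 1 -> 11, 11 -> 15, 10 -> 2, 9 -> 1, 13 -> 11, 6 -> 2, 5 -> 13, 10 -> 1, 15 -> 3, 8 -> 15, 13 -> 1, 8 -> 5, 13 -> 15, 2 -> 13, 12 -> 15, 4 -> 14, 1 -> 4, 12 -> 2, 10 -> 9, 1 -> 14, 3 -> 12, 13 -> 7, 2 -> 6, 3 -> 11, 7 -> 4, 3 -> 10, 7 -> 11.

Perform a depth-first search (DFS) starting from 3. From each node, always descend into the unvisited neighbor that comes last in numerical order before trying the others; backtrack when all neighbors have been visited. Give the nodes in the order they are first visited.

Visit 3
3 → 12
12 → 15
12 → 2
2 → 13
13 → 11
11 → 4
4 → 14
14 → 7
13 → 8
8 → 9
9 → 1
8 → 5
2 → 6
3 → 10

3 12 15 2 13 11 4 14 7 8 9 1 5 6 10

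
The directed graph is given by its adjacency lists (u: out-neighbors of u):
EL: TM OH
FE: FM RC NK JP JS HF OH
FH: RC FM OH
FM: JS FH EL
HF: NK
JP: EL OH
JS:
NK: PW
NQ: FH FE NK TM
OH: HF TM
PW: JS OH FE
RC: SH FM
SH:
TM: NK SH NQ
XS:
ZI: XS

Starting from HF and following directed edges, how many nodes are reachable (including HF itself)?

BFS from HF visits: HF, NK, PW, FE, JS, OH, FM, JP, RC, TM, EL, FH, SH, NQ
Reachable nodes: 14 of 16 total.

14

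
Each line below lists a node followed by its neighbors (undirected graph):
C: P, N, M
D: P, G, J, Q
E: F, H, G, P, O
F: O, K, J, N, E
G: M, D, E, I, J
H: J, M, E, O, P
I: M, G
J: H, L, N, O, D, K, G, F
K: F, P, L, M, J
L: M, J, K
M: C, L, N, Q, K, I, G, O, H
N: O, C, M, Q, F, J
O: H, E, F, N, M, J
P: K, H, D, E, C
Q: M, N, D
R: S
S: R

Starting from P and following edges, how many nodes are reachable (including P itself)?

BFS from P visits: P, K, H, D, E, C, F, L, M, J, O, G, Q, N, I
Reachable nodes: 15 of 17 total.

15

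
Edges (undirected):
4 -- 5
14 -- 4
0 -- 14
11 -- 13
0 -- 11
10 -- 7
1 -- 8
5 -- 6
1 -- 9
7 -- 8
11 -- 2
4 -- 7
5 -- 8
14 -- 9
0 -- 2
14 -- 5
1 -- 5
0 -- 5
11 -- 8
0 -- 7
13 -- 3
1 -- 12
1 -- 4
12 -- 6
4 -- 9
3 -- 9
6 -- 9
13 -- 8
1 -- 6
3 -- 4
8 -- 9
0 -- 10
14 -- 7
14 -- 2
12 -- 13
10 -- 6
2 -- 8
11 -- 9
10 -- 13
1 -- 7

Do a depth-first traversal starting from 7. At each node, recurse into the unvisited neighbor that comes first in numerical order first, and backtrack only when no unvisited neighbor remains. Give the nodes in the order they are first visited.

7 → 0 → 2 → 8 → 1 → 4 → 3 → 9 → 6 → 5 → 14 → 10 → 13 → 11 → 12

Visit 7
7 → 0
0 → 2
2 → 8
8 → 1
1 → 4
4 → 3
3 → 9
9 → 6
6 → 5
5 → 14
6 → 10
10 → 13
13 → 11
13 → 12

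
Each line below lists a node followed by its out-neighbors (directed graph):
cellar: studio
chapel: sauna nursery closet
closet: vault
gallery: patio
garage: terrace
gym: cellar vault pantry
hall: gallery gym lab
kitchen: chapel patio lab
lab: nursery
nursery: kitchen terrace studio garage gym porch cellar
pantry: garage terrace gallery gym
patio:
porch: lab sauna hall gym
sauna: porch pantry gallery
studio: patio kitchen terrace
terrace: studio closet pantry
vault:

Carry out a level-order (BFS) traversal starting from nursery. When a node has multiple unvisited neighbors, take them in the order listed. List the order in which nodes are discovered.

Visit nursery; enqueue kitchen, terrace, studio, garage, gym, porch, cellar → queue [kitchen, terrace, studio, garage, gym, porch, cellar]
Visit kitchen; enqueue chapel, patio, lab → queue [terrace, studio, garage, gym, porch, cellar, chapel, patio, lab]
Visit terrace; enqueue closet, pantry → queue [studio, garage, gym, porch, cellar, chapel, patio, lab, closet, pantry]
Visit studio → queue [garage, gym, porch, cellar, chapel, patio, lab, closet, pantry]
Visit garage → queue [gym, porch, cellar, chapel, patio, lab, closet, pantry]
Visit gym; enqueue vault → queue [porch, cellar, chapel, patio, lab, closet, pantry, vault]
Visit porch; enqueue sauna, hall → queue [cellar, chapel, patio, lab, closet, pantry, vault, sauna, hall]
Visit cellar → queue [chapel, patio, lab, closet, pantry, vault, sauna, hall]
Visit chapel → queue [patio, lab, closet, pantry, vault, sauna, hall]
Visit patio → queue [lab, closet, pantry, vault, sauna, hall]
Visit lab → queue [closet, pantry, vault, sauna, hall]
Visit closet → queue [pantry, vault, sauna, hall]
Visit pantry; enqueue gallery → queue [vault, sauna, hall, gallery]
Visit vault → queue [sauna, hall, gallery]
Visit sauna → queue [hall, gallery]
Visit hall → queue [gallery]
Visit gallery → queue []

nursery → kitchen → terrace → studio → garage → gym → porch → cellar → chapel → patio → lab → closet → pantry → vault → sauna → hall → gallery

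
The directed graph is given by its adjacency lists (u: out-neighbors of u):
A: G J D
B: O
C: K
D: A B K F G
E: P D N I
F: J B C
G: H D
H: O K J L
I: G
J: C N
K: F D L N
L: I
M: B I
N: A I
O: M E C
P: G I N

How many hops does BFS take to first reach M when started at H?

2

Level 0: H
Level 1: J, K, L, O
Level 2: C, D, E, F, I, M, N
Level 3: A, B, G, P
M first appears at level 2.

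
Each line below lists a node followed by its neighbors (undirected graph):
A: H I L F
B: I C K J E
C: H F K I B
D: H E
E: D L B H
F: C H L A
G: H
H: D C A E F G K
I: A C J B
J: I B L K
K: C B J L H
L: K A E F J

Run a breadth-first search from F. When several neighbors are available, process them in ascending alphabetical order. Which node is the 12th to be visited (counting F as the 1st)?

J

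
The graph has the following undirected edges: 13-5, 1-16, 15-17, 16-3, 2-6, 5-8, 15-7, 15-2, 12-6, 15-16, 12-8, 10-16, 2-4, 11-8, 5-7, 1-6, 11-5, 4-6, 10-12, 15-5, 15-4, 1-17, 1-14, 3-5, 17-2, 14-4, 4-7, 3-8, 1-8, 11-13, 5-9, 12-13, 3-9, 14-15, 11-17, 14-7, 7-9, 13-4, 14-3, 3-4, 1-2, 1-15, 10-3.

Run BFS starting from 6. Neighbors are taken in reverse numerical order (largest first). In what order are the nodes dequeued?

Visit 6; enqueue 12, 4, 2, 1 → queue [12, 4, 2, 1]
Visit 12; enqueue 13, 10, 8 → queue [4, 2, 1, 13, 10, 8]
Visit 4; enqueue 15, 14, 7, 3 → queue [2, 1, 13, 10, 8, 15, 14, 7, 3]
Visit 2; enqueue 17 → queue [1, 13, 10, 8, 15, 14, 7, 3, 17]
Visit 1; enqueue 16 → queue [13, 10, 8, 15, 14, 7, 3, 17, 16]
Visit 13; enqueue 11, 5 → queue [10, 8, 15, 14, 7, 3, 17, 16, 11, 5]
Visit 10 → queue [8, 15, 14, 7, 3, 17, 16, 11, 5]
Visit 8 → queue [15, 14, 7, 3, 17, 16, 11, 5]
Visit 15 → queue [14, 7, 3, 17, 16, 11, 5]
Visit 14 → queue [7, 3, 17, 16, 11, 5]
Visit 7; enqueue 9 → queue [3, 17, 16, 11, 5, 9]
Visit 3 → queue [17, 16, 11, 5, 9]
Visit 17 → queue [16, 11, 5, 9]
Visit 16 → queue [11, 5, 9]
Visit 11 → queue [5, 9]
Visit 5 → queue [9]
Visit 9 → queue []

6 -> 12 -> 4 -> 2 -> 1 -> 13 -> 10 -> 8 -> 15 -> 14 -> 7 -> 3 -> 17 -> 16 -> 11 -> 5 -> 9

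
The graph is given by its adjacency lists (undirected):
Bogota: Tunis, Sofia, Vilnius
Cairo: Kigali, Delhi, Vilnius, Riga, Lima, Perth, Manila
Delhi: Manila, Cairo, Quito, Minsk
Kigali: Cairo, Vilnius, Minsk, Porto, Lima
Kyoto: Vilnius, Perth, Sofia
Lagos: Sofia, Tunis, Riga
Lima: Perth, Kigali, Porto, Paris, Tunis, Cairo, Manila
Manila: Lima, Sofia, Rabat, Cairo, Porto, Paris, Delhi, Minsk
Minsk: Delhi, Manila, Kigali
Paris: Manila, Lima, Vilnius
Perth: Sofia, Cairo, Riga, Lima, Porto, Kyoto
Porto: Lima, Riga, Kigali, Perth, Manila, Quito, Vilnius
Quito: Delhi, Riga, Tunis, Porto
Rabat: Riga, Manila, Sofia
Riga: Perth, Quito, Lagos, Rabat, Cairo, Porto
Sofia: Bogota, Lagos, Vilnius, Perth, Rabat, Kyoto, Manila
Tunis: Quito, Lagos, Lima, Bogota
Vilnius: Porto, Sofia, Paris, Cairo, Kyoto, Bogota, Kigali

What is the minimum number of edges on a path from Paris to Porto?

Level 0: Paris
Level 1: Lima, Manila, Vilnius
Level 2: Bogota, Cairo, Delhi, Kigali, Kyoto, Minsk, Perth, Porto, Rabat, Sofia, Tunis
Level 3: Lagos, Quito, Riga
Porto first appears at level 2.

2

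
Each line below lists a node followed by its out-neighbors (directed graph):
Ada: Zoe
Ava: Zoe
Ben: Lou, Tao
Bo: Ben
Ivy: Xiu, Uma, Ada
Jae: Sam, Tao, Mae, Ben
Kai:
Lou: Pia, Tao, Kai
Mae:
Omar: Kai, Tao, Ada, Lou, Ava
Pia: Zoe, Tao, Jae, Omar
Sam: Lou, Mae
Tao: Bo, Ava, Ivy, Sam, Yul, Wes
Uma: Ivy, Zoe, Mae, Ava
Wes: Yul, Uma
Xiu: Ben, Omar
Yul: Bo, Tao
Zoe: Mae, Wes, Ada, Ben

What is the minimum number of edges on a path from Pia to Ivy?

Level 0: Pia
Level 1: Jae, Omar, Tao, Zoe
Level 2: Ada, Ava, Ben, Bo, Ivy, Kai, Lou, Mae, Sam, Wes, Yul
Level 3: Uma, Xiu
Ivy first appears at level 2.

2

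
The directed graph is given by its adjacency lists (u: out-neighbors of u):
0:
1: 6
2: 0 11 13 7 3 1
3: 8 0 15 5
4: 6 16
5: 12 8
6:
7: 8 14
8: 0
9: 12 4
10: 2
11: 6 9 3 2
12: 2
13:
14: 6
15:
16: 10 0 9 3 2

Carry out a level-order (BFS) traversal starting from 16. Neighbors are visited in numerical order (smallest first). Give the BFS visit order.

Visit 16; enqueue 0, 2, 3, 9, 10 → queue [0, 2, 3, 9, 10]
Visit 0 → queue [2, 3, 9, 10]
Visit 2; enqueue 1, 7, 11, 13 → queue [3, 9, 10, 1, 7, 11, 13]
Visit 3; enqueue 5, 8, 15 → queue [9, 10, 1, 7, 11, 13, 5, 8, 15]
Visit 9; enqueue 4, 12 → queue [10, 1, 7, 11, 13, 5, 8, 15, 4, 12]
Visit 10 → queue [1, 7, 11, 13, 5, 8, 15, 4, 12]
Visit 1; enqueue 6 → queue [7, 11, 13, 5, 8, 15, 4, 12, 6]
Visit 7; enqueue 14 → queue [11, 13, 5, 8, 15, 4, 12, 6, 14]
Visit 11 → queue [13, 5, 8, 15, 4, 12, 6, 14]
Visit 13 → queue [5, 8, 15, 4, 12, 6, 14]
Visit 5 → queue [8, 15, 4, 12, 6, 14]
Visit 8 → queue [15, 4, 12, 6, 14]
Visit 15 → queue [4, 12, 6, 14]
Visit 4 → queue [12, 6, 14]
Visit 12 → queue [6, 14]
Visit 6 → queue [14]
Visit 14 → queue []

16, 0, 2, 3, 9, 10, 1, 7, 11, 13, 5, 8, 15, 4, 12, 6, 14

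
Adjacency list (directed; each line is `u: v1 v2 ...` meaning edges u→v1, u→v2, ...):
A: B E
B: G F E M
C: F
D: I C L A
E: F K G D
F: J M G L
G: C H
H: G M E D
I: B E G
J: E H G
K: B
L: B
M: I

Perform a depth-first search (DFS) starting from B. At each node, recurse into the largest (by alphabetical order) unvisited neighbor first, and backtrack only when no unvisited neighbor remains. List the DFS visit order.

Visit B
B → M
M → I
I → G
G → H
H → E
E → K
E → F
F → L
F → J
E → D
D → C
D → A

B → M → I → G → H → E → K → F → L → J → D → C → A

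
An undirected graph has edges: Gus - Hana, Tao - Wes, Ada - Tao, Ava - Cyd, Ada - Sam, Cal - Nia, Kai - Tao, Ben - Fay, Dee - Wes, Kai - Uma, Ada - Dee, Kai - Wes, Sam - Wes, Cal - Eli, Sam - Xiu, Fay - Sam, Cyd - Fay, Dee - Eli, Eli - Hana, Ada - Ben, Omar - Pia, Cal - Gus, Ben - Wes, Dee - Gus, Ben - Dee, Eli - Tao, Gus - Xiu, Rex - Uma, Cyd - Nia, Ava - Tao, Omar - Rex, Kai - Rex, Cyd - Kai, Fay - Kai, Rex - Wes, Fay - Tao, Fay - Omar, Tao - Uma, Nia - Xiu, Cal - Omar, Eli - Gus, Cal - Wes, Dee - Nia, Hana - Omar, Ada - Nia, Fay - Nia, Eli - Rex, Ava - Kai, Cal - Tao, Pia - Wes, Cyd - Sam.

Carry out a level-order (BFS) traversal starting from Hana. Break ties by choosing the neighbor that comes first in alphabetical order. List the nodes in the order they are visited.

Visit Hana; enqueue Eli, Gus, Omar → queue [Eli, Gus, Omar]
Visit Eli; enqueue Cal, Dee, Rex, Tao → queue [Gus, Omar, Cal, Dee, Rex, Tao]
Visit Gus; enqueue Xiu → queue [Omar, Cal, Dee, Rex, Tao, Xiu]
Visit Omar; enqueue Fay, Pia → queue [Cal, Dee, Rex, Tao, Xiu, Fay, Pia]
Visit Cal; enqueue Nia, Wes → queue [Dee, Rex, Tao, Xiu, Fay, Pia, Nia, Wes]
Visit Dee; enqueue Ada, Ben → queue [Rex, Tao, Xiu, Fay, Pia, Nia, Wes, Ada, Ben]
Visit Rex; enqueue Kai, Uma → queue [Tao, Xiu, Fay, Pia, Nia, Wes, Ada, Ben, Kai, Uma]
Visit Tao; enqueue Ava → queue [Xiu, Fay, Pia, Nia, Wes, Ada, Ben, Kai, Uma, Ava]
Visit Xiu; enqueue Sam → queue [Fay, Pia, Nia, Wes, Ada, Ben, Kai, Uma, Ava, Sam]
Visit Fay; enqueue Cyd → queue [Pia, Nia, Wes, Ada, Ben, Kai, Uma, Ava, Sam, Cyd]
Visit Pia → queue [Nia, Wes, Ada, Ben, Kai, Uma, Ava, Sam, Cyd]
Visit Nia → queue [Wes, Ada, Ben, Kai, Uma, Ava, Sam, Cyd]
Visit Wes → queue [Ada, Ben, Kai, Uma, Ava, Sam, Cyd]
Visit Ada → queue [Ben, Kai, Uma, Ava, Sam, Cyd]
Visit Ben → queue [Kai, Uma, Ava, Sam, Cyd]
Visit Kai → queue [Uma, Ava, Sam, Cyd]
Visit Uma → queue [Ava, Sam, Cyd]
Visit Ava → queue [Sam, Cyd]
Visit Sam → queue [Cyd]
Visit Cyd → queue []

Hana, Eli, Gus, Omar, Cal, Dee, Rex, Tao, Xiu, Fay, Pia, Nia, Wes, Ada, Ben, Kai, Uma, Ava, Sam, Cyd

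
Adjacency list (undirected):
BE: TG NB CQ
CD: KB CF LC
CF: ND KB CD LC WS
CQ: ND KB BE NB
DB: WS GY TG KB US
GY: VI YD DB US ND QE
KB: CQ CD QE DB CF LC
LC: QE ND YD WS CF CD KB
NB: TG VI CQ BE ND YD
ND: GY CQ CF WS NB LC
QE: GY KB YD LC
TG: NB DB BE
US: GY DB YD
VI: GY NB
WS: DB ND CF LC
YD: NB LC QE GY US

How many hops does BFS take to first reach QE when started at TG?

Level 0: TG
Level 1: BE, DB, NB
Level 2: CQ, GY, KB, ND, US, VI, WS, YD
Level 3: CD, CF, LC, QE
QE first appears at level 3.

3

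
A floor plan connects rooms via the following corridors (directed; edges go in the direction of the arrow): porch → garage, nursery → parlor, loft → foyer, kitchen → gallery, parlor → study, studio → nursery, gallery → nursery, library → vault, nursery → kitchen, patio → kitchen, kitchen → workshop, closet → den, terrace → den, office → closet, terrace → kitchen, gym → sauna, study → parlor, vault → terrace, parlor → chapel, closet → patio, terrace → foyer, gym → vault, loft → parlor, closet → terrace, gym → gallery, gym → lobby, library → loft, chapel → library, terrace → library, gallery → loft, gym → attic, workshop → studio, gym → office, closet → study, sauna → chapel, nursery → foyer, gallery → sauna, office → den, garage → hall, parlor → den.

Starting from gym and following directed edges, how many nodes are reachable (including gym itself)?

BFS from gym visits: gym, attic, gallery, lobby, office, sauna, vault, loft, nursery, closet, den, chapel, terrace, foyer, parlor, kitchen, patio, study, library, workshop, studio
Reachable nodes: 21 of 24 total.

21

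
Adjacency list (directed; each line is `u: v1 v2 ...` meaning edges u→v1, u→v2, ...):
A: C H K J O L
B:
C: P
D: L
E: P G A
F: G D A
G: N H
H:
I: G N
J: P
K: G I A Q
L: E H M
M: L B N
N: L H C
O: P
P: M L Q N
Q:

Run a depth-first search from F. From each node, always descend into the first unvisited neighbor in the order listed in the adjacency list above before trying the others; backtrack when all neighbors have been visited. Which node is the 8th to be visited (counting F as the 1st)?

Visit F
F → G
G → N
N → L
L → E
E → P
P → M
M → B
P → Q
E → A
A → C
A → H
A → K
K → I
A → J
A → O
F → D

Visit order: F, G, N, L, E, P, M, B, Q, A, C, H, K, I, J, O, D

B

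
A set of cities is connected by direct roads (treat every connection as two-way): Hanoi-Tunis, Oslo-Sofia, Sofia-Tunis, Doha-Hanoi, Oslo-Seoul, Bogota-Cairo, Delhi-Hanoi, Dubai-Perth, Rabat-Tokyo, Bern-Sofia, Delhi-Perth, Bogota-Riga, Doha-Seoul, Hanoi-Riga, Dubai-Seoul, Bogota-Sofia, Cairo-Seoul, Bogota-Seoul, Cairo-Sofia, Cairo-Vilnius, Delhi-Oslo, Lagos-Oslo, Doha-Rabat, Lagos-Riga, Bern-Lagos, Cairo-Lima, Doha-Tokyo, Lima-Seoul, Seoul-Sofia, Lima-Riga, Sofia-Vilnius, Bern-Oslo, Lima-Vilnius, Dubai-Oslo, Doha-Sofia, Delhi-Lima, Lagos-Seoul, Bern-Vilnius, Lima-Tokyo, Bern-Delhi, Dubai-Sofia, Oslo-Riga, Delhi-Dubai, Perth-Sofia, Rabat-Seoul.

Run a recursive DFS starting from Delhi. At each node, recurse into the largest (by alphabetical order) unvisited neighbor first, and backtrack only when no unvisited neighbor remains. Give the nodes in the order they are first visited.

Delhi -> Perth -> Sofia -> Vilnius -> Lima -> Tokyo -> Rabat -> Seoul -> Oslo -> Riga -> Lagos -> Bern -> Hanoi -> Tunis -> Doha -> Bogota -> Cairo -> Dubai

Visit Delhi
Delhi → Perth
Perth → Sofia
Sofia → Vilnius
Vilnius → Lima
Lima → Tokyo
Tokyo → Rabat
Rabat → Seoul
Seoul → Oslo
Oslo → Riga
Riga → Lagos
Lagos → Bern
Riga → Hanoi
Hanoi → Tunis
Hanoi → Doha
Riga → Bogota
Bogota → Cairo
Oslo → Dubai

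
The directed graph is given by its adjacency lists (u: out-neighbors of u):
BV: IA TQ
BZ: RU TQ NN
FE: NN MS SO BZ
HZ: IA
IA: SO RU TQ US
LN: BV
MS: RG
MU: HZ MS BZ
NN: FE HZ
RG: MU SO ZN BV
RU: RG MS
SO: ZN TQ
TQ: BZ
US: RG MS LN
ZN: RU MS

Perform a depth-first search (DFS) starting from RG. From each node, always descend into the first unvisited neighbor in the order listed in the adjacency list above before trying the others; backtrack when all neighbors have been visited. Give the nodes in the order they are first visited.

RG -> MU -> HZ -> IA -> SO -> ZN -> RU -> MS -> TQ -> BZ -> NN -> FE -> US -> LN -> BV

Visit RG
RG → MU
MU → HZ
HZ → IA
IA → SO
SO → ZN
ZN → RU
RU → MS
SO → TQ
TQ → BZ
BZ → NN
NN → FE
IA → US
US → LN
LN → BV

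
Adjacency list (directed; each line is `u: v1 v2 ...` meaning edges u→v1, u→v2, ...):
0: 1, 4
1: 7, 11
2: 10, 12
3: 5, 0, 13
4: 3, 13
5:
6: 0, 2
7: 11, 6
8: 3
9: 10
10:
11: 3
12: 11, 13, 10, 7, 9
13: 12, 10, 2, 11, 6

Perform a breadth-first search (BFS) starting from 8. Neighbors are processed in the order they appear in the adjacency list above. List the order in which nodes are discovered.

8 3 5 0 13 1 4 12 10 2 11 6 7 9

Visit 8; enqueue 3 → queue [3]
Visit 3; enqueue 5, 0, 13 → queue [5, 0, 13]
Visit 5 → queue [0, 13]
Visit 0; enqueue 1, 4 → queue [13, 1, 4]
Visit 13; enqueue 12, 10, 2, 11, 6 → queue [1, 4, 12, 10, 2, 11, 6]
Visit 1; enqueue 7 → queue [4, 12, 10, 2, 11, 6, 7]
Visit 4 → queue [12, 10, 2, 11, 6, 7]
Visit 12; enqueue 9 → queue [10, 2, 11, 6, 7, 9]
Visit 10 → queue [2, 11, 6, 7, 9]
Visit 2 → queue [11, 6, 7, 9]
Visit 11 → queue [6, 7, 9]
Visit 6 → queue [7, 9]
Visit 7 → queue [9]
Visit 9 → queue []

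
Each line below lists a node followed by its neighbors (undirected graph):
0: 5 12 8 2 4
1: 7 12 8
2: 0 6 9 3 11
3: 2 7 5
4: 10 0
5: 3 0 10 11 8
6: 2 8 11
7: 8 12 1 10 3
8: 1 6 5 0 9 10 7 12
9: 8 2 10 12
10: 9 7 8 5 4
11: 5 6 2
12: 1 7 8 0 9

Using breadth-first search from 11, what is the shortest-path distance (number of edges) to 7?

Level 0: 11
Level 1: 2, 5, 6
Level 2: 0, 3, 8, 9, 10
Level 3: 1, 4, 7, 12
7 first appears at level 3.

3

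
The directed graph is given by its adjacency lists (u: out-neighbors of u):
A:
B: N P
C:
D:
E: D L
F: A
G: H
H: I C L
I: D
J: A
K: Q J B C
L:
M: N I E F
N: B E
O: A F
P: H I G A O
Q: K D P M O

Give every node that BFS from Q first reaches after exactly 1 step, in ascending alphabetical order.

D, K, M, O, P

Level 0: Q
Level 1: D, K, M, O, P
Level 2: A, B, C, E, F, G, H, I, J, N
Level 3: L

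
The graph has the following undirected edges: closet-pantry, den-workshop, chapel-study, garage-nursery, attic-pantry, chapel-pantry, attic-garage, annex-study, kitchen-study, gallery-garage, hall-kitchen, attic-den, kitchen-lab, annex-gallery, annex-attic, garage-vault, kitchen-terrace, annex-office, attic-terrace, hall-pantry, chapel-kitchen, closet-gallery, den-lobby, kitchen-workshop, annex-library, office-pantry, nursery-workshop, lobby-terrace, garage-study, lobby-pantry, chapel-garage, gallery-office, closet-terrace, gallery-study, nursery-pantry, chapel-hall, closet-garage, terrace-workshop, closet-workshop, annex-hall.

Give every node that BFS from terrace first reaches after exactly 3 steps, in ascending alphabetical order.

library, office, vault

Level 0: terrace
Level 1: attic, closet, kitchen, lobby, workshop
Level 2: annex, chapel, den, gallery, garage, hall, lab, nursery, pantry, study
Level 3: library, office, vault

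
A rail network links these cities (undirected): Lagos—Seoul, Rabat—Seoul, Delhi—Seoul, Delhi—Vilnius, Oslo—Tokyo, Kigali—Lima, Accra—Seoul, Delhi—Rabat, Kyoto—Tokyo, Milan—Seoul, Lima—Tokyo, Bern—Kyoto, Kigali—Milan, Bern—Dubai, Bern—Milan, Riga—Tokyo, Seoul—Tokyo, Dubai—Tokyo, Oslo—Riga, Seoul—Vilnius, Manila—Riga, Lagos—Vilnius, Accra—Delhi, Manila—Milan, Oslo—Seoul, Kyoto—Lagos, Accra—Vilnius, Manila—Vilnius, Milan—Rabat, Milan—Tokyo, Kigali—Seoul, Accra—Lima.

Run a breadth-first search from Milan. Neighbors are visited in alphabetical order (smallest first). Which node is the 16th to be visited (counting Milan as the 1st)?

Visit Milan; enqueue Bern, Kigali, Manila, Rabat, Seoul, Tokyo → queue [Bern, Kigali, Manila, Rabat, Seoul, Tokyo]
Visit Bern; enqueue Dubai, Kyoto → queue [Kigali, Manila, Rabat, Seoul, Tokyo, Dubai, Kyoto]
Visit Kigali; enqueue Lima → queue [Manila, Rabat, Seoul, Tokyo, Dubai, Kyoto, Lima]
Visit Manila; enqueue Riga, Vilnius → queue [Rabat, Seoul, Tokyo, Dubai, Kyoto, Lima, Riga, Vilnius]
Visit Rabat; enqueue Delhi → queue [Seoul, Tokyo, Dubai, Kyoto, Lima, Riga, Vilnius, Delhi]
Visit Seoul; enqueue Accra, Lagos, Oslo → queue [Tokyo, Dubai, Kyoto, Lima, Riga, Vilnius, Delhi, Accra, Lagos, Oslo]
Visit Tokyo → queue [Dubai, Kyoto, Lima, Riga, Vilnius, Delhi, Accra, Lagos, Oslo]
Visit Dubai → queue [Kyoto, Lima, Riga, Vilnius, Delhi, Accra, Lagos, Oslo]
Visit Kyoto → queue [Lima, Riga, Vilnius, Delhi, Accra, Lagos, Oslo]
Visit Lima → queue [Riga, Vilnius, Delhi, Accra, Lagos, Oslo]
Visit Riga → queue [Vilnius, Delhi, Accra, Lagos, Oslo]
Visit Vilnius → queue [Delhi, Accra, Lagos, Oslo]
Visit Delhi → queue [Accra, Lagos, Oslo]
Visit Accra → queue [Lagos, Oslo]
Visit Lagos → queue [Oslo]
Visit Oslo → queue []

Visit order: Milan, Bern, Kigali, Manila, Rabat, Seoul, Tokyo, Dubai, Kyoto, Lima, Riga, Vilnius, Delhi, Accra, Lagos, Oslo

Oslo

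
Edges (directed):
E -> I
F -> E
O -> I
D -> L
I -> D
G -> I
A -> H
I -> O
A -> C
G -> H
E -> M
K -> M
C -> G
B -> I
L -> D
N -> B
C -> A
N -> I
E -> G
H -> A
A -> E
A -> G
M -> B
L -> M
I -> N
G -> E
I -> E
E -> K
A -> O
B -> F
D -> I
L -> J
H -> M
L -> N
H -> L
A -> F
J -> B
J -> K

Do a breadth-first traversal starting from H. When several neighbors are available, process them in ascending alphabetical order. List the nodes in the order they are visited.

H, A, L, M, C, E, F, G, O, D, J, N, B, I, K

Visit H; enqueue A, L, M → queue [A, L, M]
Visit A; enqueue C, E, F, G, O → queue [L, M, C, E, F, G, O]
Visit L; enqueue D, J, N → queue [M, C, E, F, G, O, D, J, N]
Visit M; enqueue B → queue [C, E, F, G, O, D, J, N, B]
Visit C → queue [E, F, G, O, D, J, N, B]
Visit E; enqueue I, K → queue [F, G, O, D, J, N, B, I, K]
Visit F → queue [G, O, D, J, N, B, I, K]
Visit G → queue [O, D, J, N, B, I, K]
Visit O → queue [D, J, N, B, I, K]
Visit D → queue [J, N, B, I, K]
Visit J → queue [N, B, I, K]
Visit N → queue [B, I, K]
Visit B → queue [I, K]
Visit I → queue [K]
Visit K → queue []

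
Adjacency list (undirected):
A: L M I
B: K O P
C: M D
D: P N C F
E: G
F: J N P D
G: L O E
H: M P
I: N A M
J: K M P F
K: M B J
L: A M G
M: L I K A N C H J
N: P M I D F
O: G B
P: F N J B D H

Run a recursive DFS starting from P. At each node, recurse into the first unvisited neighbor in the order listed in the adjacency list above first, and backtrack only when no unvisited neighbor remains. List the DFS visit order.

Visit P
P → F
F → J
J → K
K → M
M → L
L → A
A → I
I → N
N → D
D → C
L → G
G → O
O → B
G → E
M → H

P -> F -> J -> K -> M -> L -> A -> I -> N -> D -> C -> G -> O -> B -> E -> H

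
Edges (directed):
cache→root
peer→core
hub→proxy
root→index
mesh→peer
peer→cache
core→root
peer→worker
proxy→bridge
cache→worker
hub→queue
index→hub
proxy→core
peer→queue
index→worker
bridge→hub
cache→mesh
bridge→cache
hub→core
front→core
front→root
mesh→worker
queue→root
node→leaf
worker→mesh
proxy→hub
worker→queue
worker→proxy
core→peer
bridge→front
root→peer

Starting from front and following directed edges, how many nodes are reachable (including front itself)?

12

BFS from front visits: front, root, core, peer, index, worker, queue, cache, hub, proxy, mesh, bridge
Reachable nodes: 12 of 14 total.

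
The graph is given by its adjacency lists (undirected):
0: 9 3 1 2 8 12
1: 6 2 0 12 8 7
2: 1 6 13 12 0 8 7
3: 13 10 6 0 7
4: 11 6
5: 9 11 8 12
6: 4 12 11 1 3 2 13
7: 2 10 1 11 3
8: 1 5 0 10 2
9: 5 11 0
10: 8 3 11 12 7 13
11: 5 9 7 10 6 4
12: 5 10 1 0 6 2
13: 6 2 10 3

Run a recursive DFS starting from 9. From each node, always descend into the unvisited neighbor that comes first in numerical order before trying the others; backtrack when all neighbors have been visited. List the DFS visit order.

9 0 1 2 6 3 7 10 8 5 11 4 12 13

Visit 9
9 → 0
0 → 1
1 → 2
2 → 6
6 → 3
3 → 7
7 → 10
10 → 8
8 → 5
5 → 11
11 → 4
5 → 12
10 → 13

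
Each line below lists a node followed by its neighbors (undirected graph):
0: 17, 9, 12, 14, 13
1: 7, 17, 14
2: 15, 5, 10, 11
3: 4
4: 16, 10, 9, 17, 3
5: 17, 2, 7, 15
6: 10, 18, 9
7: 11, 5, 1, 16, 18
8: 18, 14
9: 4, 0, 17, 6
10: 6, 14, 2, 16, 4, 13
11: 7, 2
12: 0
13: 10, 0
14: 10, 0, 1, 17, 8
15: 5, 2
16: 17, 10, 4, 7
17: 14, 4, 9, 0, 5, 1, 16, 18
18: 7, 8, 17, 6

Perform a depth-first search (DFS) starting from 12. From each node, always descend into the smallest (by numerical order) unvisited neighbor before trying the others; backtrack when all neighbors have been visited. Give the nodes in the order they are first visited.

Visit 12
12 → 0
0 → 9
9 → 4
4 → 3
4 → 10
10 → 2
2 → 5
5 → 7
7 → 1
1 → 14
14 → 8
8 → 18
18 → 6
18 → 17
17 → 16
7 → 11
5 → 15
10 → 13

12 -> 0 -> 9 -> 4 -> 3 -> 10 -> 2 -> 5 -> 7 -> 1 -> 14 -> 8 -> 18 -> 6 -> 17 -> 16 -> 11 -> 15 -> 13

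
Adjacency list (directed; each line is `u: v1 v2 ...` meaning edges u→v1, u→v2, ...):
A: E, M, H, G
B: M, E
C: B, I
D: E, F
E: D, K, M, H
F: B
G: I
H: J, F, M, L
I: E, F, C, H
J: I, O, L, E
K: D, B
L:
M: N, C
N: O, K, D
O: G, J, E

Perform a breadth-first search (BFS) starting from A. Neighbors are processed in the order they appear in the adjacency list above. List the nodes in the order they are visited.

Visit A; enqueue E, M, H, G → queue [E, M, H, G]
Visit E; enqueue D, K → queue [M, H, G, D, K]
Visit M; enqueue N, C → queue [H, G, D, K, N, C]
Visit H; enqueue J, F, L → queue [G, D, K, N, C, J, F, L]
Visit G; enqueue I → queue [D, K, N, C, J, F, L, I]
Visit D → queue [K, N, C, J, F, L, I]
Visit K; enqueue B → queue [N, C, J, F, L, I, B]
Visit N; enqueue O → queue [C, J, F, L, I, B, O]
Visit C → queue [J, F, L, I, B, O]
Visit J → queue [F, L, I, B, O]
Visit F → queue [L, I, B, O]
Visit L → queue [I, B, O]
Visit I → queue [B, O]
Visit B → queue [O]
Visit O → queue []

A E M H G D K N C J F L I B O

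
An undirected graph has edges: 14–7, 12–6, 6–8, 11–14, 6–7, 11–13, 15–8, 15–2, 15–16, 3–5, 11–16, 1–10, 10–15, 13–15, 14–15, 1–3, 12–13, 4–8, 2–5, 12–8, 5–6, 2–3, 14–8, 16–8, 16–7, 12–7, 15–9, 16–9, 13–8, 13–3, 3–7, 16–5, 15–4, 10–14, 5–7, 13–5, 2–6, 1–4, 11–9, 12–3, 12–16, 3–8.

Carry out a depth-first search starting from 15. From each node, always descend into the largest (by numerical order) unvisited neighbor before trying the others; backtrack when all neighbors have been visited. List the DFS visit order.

Visit 15
15 → 16
16 → 12
12 → 13
13 → 11
11 → 14
14 → 10
10 → 1
1 → 4
4 → 8
8 → 6
6 → 7
7 → 5
5 → 3
3 → 2
11 → 9

15, 16, 12, 13, 11, 14, 10, 1, 4, 8, 6, 7, 5, 3, 2, 9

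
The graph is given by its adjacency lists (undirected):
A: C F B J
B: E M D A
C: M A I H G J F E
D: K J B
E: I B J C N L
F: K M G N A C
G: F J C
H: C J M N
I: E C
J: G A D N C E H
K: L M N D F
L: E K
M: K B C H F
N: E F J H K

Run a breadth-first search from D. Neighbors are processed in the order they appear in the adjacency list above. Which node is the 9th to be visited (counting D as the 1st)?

Visit D; enqueue K, J, B → queue [K, J, B]
Visit K; enqueue L, M, N, F → queue [J, B, L, M, N, F]
Visit J; enqueue G, A, C, E, H → queue [B, L, M, N, F, G, A, C, E, H]
Visit B → queue [L, M, N, F, G, A, C, E, H]
Visit L → queue [M, N, F, G, A, C, E, H]
Visit M → queue [N, F, G, A, C, E, H]
Visit N → queue [F, G, A, C, E, H]
Visit F → queue [G, A, C, E, H]
Visit G → queue [A, C, E, H]
Visit A → queue [C, E, H]
Visit C; enqueue I → queue [E, H, I]
Visit E → queue [H, I]
Visit H → queue [I]
Visit I → queue []

Visit order: D, K, J, B, L, M, N, F, G, A, C, E, H, I

G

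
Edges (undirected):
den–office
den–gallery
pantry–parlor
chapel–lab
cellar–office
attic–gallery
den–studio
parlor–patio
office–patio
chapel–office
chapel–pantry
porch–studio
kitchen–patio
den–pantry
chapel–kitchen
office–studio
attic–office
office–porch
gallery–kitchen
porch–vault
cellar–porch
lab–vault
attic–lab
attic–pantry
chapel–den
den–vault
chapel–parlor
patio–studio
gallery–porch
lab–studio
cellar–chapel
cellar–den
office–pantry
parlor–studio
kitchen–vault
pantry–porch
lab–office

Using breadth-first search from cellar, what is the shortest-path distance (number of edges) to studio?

Level 0: cellar
Level 1: chapel, den, office, porch
Level 2: attic, gallery, kitchen, lab, pantry, parlor, patio, studio, vault
studio first appears at level 2.

2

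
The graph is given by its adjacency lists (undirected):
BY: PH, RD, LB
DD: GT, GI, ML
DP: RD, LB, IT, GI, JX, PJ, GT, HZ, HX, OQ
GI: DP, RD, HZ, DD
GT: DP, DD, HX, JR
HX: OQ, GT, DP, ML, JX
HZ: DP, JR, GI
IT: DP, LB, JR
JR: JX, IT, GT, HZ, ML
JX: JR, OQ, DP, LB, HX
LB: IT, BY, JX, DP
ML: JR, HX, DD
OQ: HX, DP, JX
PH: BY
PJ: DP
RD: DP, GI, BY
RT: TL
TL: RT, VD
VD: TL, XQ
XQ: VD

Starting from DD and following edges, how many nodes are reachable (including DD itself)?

16

BFS from DD visits: DD, GI, GT, ML, DP, HZ, RD, HX, JR, IT, JX, LB, OQ, PJ, BY, PH
Reachable nodes: 16 of 20 total.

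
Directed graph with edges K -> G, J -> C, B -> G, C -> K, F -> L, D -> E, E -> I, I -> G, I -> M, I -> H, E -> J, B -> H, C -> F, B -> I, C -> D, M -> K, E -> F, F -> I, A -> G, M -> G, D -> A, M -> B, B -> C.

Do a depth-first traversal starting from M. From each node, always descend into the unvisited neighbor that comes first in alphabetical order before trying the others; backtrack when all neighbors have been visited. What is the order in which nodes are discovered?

M, B, C, D, A, G, E, F, I, H, L, J, K

Visit M
M → B
B → C
C → D
D → A
A → G
D → E
E → F
F → I
I → H
F → L
E → J
C → K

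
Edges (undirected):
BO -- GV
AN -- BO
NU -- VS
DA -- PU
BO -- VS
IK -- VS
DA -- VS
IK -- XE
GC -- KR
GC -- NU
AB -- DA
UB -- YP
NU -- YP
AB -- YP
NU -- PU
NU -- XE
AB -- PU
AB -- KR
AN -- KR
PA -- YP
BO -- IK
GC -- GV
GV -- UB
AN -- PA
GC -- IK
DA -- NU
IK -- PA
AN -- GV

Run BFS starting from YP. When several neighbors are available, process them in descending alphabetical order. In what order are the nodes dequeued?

YP → UB → PA → NU → AB → GV → IK → AN → XE → VS → PU → GC → DA → KR → BO

Visit YP; enqueue UB, PA, NU, AB → queue [UB, PA, NU, AB]
Visit UB; enqueue GV → queue [PA, NU, AB, GV]
Visit PA; enqueue IK, AN → queue [NU, AB, GV, IK, AN]
Visit NU; enqueue XE, VS, PU, GC, DA → queue [AB, GV, IK, AN, XE, VS, PU, GC, DA]
Visit AB; enqueue KR → queue [GV, IK, AN, XE, VS, PU, GC, DA, KR]
Visit GV; enqueue BO → queue [IK, AN, XE, VS, PU, GC, DA, KR, BO]
Visit IK → queue [AN, XE, VS, PU, GC, DA, KR, BO]
Visit AN → queue [XE, VS, PU, GC, DA, KR, BO]
Visit XE → queue [VS, PU, GC, DA, KR, BO]
Visit VS → queue [PU, GC, DA, KR, BO]
Visit PU → queue [GC, DA, KR, BO]
Visit GC → queue [DA, KR, BO]
Visit DA → queue [KR, BO]
Visit KR → queue [BO]
Visit BO → queue []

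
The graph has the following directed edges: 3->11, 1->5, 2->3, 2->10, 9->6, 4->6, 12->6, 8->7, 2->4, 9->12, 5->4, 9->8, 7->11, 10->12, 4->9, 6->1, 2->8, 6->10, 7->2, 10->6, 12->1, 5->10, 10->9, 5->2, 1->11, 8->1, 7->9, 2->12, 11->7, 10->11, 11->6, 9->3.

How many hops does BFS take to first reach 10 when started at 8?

Level 0: 8
Level 1: 1, 7
Level 2: 2, 5, 9, 11
Level 3: 3, 4, 6, 10, 12
10 first appears at level 3.

3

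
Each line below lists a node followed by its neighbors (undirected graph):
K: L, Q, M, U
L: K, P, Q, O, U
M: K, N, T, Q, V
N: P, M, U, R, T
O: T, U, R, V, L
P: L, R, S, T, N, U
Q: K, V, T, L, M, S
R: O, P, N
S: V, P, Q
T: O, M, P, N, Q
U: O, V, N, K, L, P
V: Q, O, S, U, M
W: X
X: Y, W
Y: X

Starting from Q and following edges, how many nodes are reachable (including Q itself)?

BFS from Q visits: Q, V, T, S, M, L, K, U, O, P, N, R
Reachable nodes: 12 of 15 total.

12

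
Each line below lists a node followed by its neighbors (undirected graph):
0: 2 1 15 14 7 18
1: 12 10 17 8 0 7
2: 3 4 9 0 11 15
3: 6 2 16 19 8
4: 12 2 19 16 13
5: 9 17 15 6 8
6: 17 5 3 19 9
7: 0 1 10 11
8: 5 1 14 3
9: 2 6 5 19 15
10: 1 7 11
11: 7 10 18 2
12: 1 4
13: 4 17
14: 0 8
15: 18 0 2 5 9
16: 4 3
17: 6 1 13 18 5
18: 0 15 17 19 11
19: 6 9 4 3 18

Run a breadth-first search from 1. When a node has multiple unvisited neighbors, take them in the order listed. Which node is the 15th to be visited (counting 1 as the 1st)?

3

Visit 1; enqueue 12, 10, 17, 8, 0, 7 → queue [12, 10, 17, 8, 0, 7]
Visit 12; enqueue 4 → queue [10, 17, 8, 0, 7, 4]
Visit 10; enqueue 11 → queue [17, 8, 0, 7, 4, 11]
Visit 17; enqueue 6, 13, 18, 5 → queue [8, 0, 7, 4, 11, 6, 13, 18, 5]
Visit 8; enqueue 14, 3 → queue [0, 7, 4, 11, 6, 13, 18, 5, 14, 3]
Visit 0; enqueue 2, 15 → queue [7, 4, 11, 6, 13, 18, 5, 14, 3, 2, 15]
Visit 7 → queue [4, 11, 6, 13, 18, 5, 14, 3, 2, 15]
Visit 4; enqueue 19, 16 → queue [11, 6, 13, 18, 5, 14, 3, 2, 15, 19, 16]
Visit 11 → queue [6, 13, 18, 5, 14, 3, 2, 15, 19, 16]
Visit 6; enqueue 9 → queue [13, 18, 5, 14, 3, 2, 15, 19, 16, 9]
Visit 13 → queue [18, 5, 14, 3, 2, 15, 19, 16, 9]
Visit 18 → queue [5, 14, 3, 2, 15, 19, 16, 9]
Visit 5 → queue [14, 3, 2, 15, 19, 16, 9]
Visit 14 → queue [3, 2, 15, 19, 16, 9]
Visit 3 → queue [2, 15, 19, 16, 9]
Visit 2 → queue [15, 19, 16, 9]
Visit 15 → queue [19, 16, 9]
Visit 19 → queue [16, 9]
Visit 16 → queue [9]
Visit 9 → queue []

Visit order: 1, 12, 10, 17, 8, 0, 7, 4, 11, 6, 13, 18, 5, 14, 3, 2, 15, 19, 16, 9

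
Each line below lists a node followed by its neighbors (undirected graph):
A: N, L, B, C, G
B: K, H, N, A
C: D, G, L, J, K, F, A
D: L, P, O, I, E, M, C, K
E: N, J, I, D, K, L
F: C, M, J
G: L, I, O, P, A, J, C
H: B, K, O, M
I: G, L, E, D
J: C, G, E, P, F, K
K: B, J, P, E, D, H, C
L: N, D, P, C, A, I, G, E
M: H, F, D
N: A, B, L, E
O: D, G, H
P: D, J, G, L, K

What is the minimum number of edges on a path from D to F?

2

Level 0: D
Level 1: C, E, I, K, L, M, O, P
Level 2: A, B, F, G, H, J, N
F first appears at level 2.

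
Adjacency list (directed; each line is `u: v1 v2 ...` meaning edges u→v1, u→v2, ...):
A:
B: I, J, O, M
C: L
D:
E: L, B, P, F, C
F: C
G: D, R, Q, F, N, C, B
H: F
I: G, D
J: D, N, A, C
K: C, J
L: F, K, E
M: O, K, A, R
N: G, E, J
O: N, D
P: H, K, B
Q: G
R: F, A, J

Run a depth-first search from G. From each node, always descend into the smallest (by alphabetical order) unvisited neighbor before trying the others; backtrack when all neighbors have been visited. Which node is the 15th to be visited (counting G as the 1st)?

M

Visit G
G → B
B → I
I → D
B → J
J → A
J → C
C → L
L → E
E → F
E → P
P → H
P → K
J → N
B → M
M → O
M → R
G → Q

Visit order: G, B, I, D, J, A, C, L, E, F, P, H, K, N, M, O, R, Q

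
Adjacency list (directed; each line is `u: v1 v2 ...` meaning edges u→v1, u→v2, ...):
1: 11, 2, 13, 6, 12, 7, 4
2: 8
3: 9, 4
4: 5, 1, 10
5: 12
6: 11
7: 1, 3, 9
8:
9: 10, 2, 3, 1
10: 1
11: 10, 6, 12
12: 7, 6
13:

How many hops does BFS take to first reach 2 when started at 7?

Level 0: 7
Level 1: 1, 3, 9
Level 2: 2, 4, 6, 10, 11, 12, 13
Level 3: 5, 8
2 first appears at level 2.

2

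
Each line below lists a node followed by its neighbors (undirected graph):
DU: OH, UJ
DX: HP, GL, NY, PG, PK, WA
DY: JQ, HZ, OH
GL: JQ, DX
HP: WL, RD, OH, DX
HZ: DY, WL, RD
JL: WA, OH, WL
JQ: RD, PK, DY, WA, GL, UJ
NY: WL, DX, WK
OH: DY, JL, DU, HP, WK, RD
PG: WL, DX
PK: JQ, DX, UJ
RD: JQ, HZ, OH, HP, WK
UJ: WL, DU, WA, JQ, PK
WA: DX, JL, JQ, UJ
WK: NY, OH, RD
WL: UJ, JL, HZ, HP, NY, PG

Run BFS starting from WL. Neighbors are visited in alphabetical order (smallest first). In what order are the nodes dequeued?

Visit WL; enqueue HP, HZ, JL, NY, PG, UJ → queue [HP, HZ, JL, NY, PG, UJ]
Visit HP; enqueue DX, OH, RD → queue [HZ, JL, NY, PG, UJ, DX, OH, RD]
Visit HZ; enqueue DY → queue [JL, NY, PG, UJ, DX, OH, RD, DY]
Visit JL; enqueue WA → queue [NY, PG, UJ, DX, OH, RD, DY, WA]
Visit NY; enqueue WK → queue [PG, UJ, DX, OH, RD, DY, WA, WK]
Visit PG → queue [UJ, DX, OH, RD, DY, WA, WK]
Visit UJ; enqueue DU, JQ, PK → queue [DX, OH, RD, DY, WA, WK, DU, JQ, PK]
Visit DX; enqueue GL → queue [OH, RD, DY, WA, WK, DU, JQ, PK, GL]
Visit OH → queue [RD, DY, WA, WK, DU, JQ, PK, GL]
Visit RD → queue [DY, WA, WK, DU, JQ, PK, GL]
Visit DY → queue [WA, WK, DU, JQ, PK, GL]
Visit WA → queue [WK, DU, JQ, PK, GL]
Visit WK → queue [DU, JQ, PK, GL]
Visit DU → queue [JQ, PK, GL]
Visit JQ → queue [PK, GL]
Visit PK → queue [GL]
Visit GL → queue []

WL HP HZ JL NY PG UJ DX OH RD DY WA WK DU JQ PK GL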